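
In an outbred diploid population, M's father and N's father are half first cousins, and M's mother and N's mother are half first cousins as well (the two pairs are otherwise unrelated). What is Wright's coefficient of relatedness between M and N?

Relatedness sums over independent paths through distinct common ancestors.
M and N are related in two ways: half second cousins through their fathers (r = 1/64) and half second cousins through their mothers (r = 1/64).
r = 1/64 + 1/64 = 1/32 = 0.03125.

0.03125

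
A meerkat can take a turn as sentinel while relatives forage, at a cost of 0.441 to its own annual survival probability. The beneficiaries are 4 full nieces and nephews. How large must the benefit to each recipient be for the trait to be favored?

0.441

r to a full niece or nephew = 1/4 (full aunt/uncle↔niece/nephew: two paths of length 3 through the shared grandparent pair: r = 2·(1/2)^3 = 1/4).
Hamilton's rule with n recipients of equal r: n·r·B > C, so B > C/(n·r) = 0.441/(4·0.25) = 0.441.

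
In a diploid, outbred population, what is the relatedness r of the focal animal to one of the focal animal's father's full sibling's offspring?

Each parent–offspring link contributes a factor of 1/2, and independent paths through distinct common ancestors add.
First cousins share one grandparent pair — two paths of length 4: r = 2·(1/2)^4 = 1/8.

0.125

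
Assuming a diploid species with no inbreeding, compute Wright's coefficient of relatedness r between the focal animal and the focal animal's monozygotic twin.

1

Each parent–offspring link contributes a factor of 1/2, and independent paths through distinct common ancestors add.
Monozygotic twins share every allele identical by descent: r = 1.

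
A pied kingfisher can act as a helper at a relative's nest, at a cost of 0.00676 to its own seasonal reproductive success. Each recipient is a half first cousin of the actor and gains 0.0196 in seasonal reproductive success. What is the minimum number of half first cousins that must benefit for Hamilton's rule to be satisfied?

r to a half first cousin = 1/16 (half first cousins share one grandparent — one path of length 4: r = (1/2)^4 = 1/16).
Hamilton's rule: n·r·B > C  ⇒  n > C/(r·B) = 0.00676/(0.0625·0.0196) = 5.518.
The smallest integer exceeding 5.518 is 6.

6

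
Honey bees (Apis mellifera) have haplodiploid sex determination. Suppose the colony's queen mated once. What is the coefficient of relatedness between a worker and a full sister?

0.75

Haplodiploid full sisters inherit their father's entire haploid genome identically (contributing 1/2) and on average half of their mother's contribution (1/2 · 1/2 = 1/4); r = 1/2 + 1/4 = 3/4.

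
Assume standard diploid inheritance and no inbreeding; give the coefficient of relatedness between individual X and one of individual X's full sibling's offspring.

0.25

Each parent–offspring link contributes a factor of 1/2, and independent paths through distinct common ancestors add.
Full aunt/uncle↔niece/nephew: two paths of length 3 through the shared grandparent pair: r = 2·(1/2)^3 = 1/4.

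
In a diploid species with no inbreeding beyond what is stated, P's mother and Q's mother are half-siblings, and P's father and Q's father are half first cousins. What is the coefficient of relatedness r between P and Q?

Relatedness sums over independent paths through distinct common ancestors.
P and Q are related in two ways: half first cousins through their mothers (r = 1/16) and half second cousins through their fathers (r = 1/64).
r = 1/16 + 1/64 = 0.078125.

0.078125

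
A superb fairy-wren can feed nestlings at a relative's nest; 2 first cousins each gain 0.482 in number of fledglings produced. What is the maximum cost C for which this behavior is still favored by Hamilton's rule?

0.1205

r to a first cousin = 0.125 (first cousins share one grandparent pair — two paths of length 4: r = 2·(1/2)^4 = 1/8).
Hamilton's rule: n·r·B > C, so the trait is favored while C < n·r·B = 2·0.125·0.482 = 0.1205.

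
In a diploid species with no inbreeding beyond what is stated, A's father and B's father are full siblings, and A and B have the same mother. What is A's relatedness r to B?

0.375

Relatedness sums over independent paths through distinct common ancestors.
A and B are related in two ways: first cousins through their fathers (r = 1/8) and half-sibs through their shared mother (r = 1/4).
r = 1/8 + 1/4 = 0.375.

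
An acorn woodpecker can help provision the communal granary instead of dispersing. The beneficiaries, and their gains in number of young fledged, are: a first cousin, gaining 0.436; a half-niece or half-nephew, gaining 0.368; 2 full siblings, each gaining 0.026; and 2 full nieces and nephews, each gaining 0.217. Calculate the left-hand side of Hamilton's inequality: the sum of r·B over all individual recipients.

0.235

r to a first cousin = 1/8 (first cousins share one grandparent pair — two paths of length 4: r = 2·(1/2)^4 = 1/8).
r to a half-niece or half-nephew = 1/8 (half-aunt/uncle↔niece/nephew: one path of length 3: r = (1/2)^3 = 1/8).
r to a full sibling = 0.5 (full sibs share both parents — two paths of length 2: r = 2·(1/2)^2 = 1/2).
r to a full niece or nephew = 0.25 (full aunt/uncle↔niece/nephew: two paths of length 3 through the shared grandparent pair: r = 2·(1/2)^3 = 1/4).
Summing one r·B term per recipient: 1·0.125·0.436 + 1·0.125·0.368 + 2·0.5·0.026 + 2·0.25·0.217 = 0.235.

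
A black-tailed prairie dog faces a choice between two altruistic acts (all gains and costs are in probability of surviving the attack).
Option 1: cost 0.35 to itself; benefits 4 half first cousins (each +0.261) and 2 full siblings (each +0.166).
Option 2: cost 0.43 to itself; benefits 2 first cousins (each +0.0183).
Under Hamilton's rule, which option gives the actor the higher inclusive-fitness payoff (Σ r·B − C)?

Option 1

Option 1: r to a half first cousin = 0.0625.
Option 1: r to a full sibling = 0.5.
Option 1: Σ r·B − C = (4·0.0625·0.261 + 2·0.5·0.166) − 0.35 = -0.11875.
Option 2: r to a first cousin = 0.125.
Option 2: Σ r·B − C = (2·0.125·0.0183) − 0.43 = -0.425425.
Option 1 has the higher net inclusive-fitness payoff.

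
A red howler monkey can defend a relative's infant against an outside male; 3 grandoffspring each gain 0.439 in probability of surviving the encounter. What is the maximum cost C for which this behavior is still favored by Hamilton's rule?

0.32925

r to a grandoffspring = 1/4 (two parent–offspring links: r = (1/2)^2 = 1/4).
Hamilton's rule: n·r·B > C, so the trait is favored while C < n·r·B = 3·0.25·0.439 = 0.32925.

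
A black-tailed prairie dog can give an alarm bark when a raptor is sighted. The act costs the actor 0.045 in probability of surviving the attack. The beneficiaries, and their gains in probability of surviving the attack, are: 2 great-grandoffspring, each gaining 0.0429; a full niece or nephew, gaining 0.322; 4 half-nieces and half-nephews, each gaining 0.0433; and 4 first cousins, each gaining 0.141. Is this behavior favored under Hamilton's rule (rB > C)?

Yes

Hamilton's rule: the trait is favored when the sum of r·B over every recipient exceeds the actor's cost C.
r to a great-grandoffspring = 0.125 (three parent–offspring links: r = (1/2)^3 = 1/8).
r to a full niece or nephew = 0.25 (full aunt/uncle↔niece/nephew: two paths of length 3 through the shared grandparent pair: r = 2·(1/2)^3 = 1/4).
r to a half-niece or half-nephew = 1/8 (half-aunt/uncle↔niece/nephew: one path of length 3: r = (1/2)^3 = 1/8).
r to a first cousin = 0.125 (first cousins share one grandparent pair — two paths of length 4: r = 2·(1/2)^4 = 1/8).
Summing one r·B term per recipient: 2·0.125·0.0429 + 1·0.25·0.322 + 4·0.125·0.0433 + 4·0.125·0.141 = 0.183375.
0.183375 > 0.045: the indirect benefit exceeds the cost.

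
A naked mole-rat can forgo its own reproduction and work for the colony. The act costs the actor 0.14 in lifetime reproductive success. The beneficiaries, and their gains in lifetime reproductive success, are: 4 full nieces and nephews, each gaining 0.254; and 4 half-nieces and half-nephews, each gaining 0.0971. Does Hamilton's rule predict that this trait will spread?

Hamilton's rule: the trait is favored when the sum of r·B over every recipient exceeds the actor's cost C.
r to a full niece or nephew = 1/4 (full aunt/uncle↔niece/nephew: two paths of length 3 through the shared grandparent pair: r = 2·(1/2)^3 = 1/4).
r to a half-niece or half-nephew = 1/8 (half-aunt/uncle↔niece/nephew: one path of length 3: r = (1/2)^3 = 1/8).
Summing one r·B term per recipient: 4·0.25·0.254 + 4·0.125·0.0971 = 0.30255.
0.30255 > 0.14: the indirect benefit exceeds the cost.

Yes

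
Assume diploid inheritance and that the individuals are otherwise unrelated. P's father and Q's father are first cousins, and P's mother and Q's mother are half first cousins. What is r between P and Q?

0.046875

Relatedness sums over independent paths through distinct common ancestors.
P and Q are related in two ways: second cousins through their fathers (r = 1/32) and half second cousins through their mothers (r = 1/64).
r = 1/32 + 1/64 = 3/64 = 0.046875.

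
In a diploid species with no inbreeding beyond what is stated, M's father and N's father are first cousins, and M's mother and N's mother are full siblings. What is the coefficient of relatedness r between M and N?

0.15625

Relatedness sums over independent paths through distinct common ancestors.
M and N are related in two ways: second cousins through their fathers (r = 1/32) and first cousins through their mothers (r = 1/8).
r = 1/32 + 1/8 = 0.15625.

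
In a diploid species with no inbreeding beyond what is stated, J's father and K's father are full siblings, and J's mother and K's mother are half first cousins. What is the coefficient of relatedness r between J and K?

0.140625

Independent pedigree routes through distinct common ancestors add.
J and K are related in two ways: first cousins through their fathers (r = 1/8) and half second cousins through their mothers (r = 1/64).
r = 1/8 + 1/64 = 9/64 = 0.140625.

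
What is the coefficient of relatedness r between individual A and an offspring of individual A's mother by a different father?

Each parent–offspring link contributes a factor of 1/2, and independent paths through distinct common ancestors add.
Half-sibs share one parent — one path of length 2: r = (1/2)^2 = 1/4.

0.25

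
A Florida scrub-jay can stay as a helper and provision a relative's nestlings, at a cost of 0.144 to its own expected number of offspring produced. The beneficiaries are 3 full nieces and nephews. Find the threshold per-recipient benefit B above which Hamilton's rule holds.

r to a full niece or nephew = 0.25 (full aunt/uncle↔niece/nephew: two paths of length 3 through the shared grandparent pair: r = 2·(1/2)^3 = 1/4).
Hamilton's rule with n recipients of equal r: n·r·B > C, so B > C/(n·r) = 0.144/(3·0.25) = 0.192.

0.192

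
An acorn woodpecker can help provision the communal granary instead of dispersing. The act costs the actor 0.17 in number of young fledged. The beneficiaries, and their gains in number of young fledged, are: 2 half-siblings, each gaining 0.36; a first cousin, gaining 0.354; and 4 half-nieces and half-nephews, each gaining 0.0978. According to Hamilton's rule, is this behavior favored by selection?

Yes

Hamilton's rule: the trait is favored when the sum of r·B over every recipient exceeds the actor's cost C.
r to a half-sibling = 0.25 (half-sibs share one parent — one path of length 2: r = (1/2)^2 = 1/4).
r to a first cousin = 1/8 (first cousins share one grandparent pair — two paths of length 4: r = 2·(1/2)^4 = 1/8).
r to a half-niece or half-nephew = 1/8 (half-aunt/uncle↔niece/nephew: one path of length 3: r = (1/2)^3 = 1/8).
Summing one r·B term per recipient: 2·0.25·0.36 + 1·0.125·0.354 + 4·0.125·0.0978 = 0.27315.
0.27315 > 0.17: the indirect benefit exceeds the cost.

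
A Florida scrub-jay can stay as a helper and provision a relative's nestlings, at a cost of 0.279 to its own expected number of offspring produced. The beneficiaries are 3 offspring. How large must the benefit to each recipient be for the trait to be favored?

r to an offspring = 0.5 (one parent–offspring link: r = (1/2)^1 = 1/2).
Hamilton's rule with n recipients of equal r: n·r·B > C, so B > C/(n·r) = 0.279/(3·0.5) = 0.186.

0.186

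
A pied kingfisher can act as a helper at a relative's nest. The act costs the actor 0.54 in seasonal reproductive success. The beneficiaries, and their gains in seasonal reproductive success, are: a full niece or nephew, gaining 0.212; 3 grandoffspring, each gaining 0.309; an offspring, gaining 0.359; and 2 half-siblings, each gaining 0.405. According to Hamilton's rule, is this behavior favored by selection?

Yes

Hamilton's rule: the trait is favored when the sum of r·B over every recipient exceeds the actor's cost C.
r to a full niece or nephew = 0.25 (full aunt/uncle↔niece/nephew: two paths of length 3 through the shared grandparent pair: r = 2·(1/2)^3 = 1/4).
r to a grandoffspring = 1/4 (two parent–offspring links: r = (1/2)^2 = 1/4).
r to an offspring = 0.5 (one parent–offspring link: r = (1/2)^1 = 1/2).
r to a half-sibling = 0.25 (half-sibs share one parent — one path of length 2: r = (1/2)^2 = 1/4).
Summing one r·B term per recipient: 1·0.25·0.212 + 3·0.25·0.309 + 1·0.5·0.359 + 2·0.25·0.405 = 0.66675.
0.66675 > 0.54: the indirect benefit exceeds the cost.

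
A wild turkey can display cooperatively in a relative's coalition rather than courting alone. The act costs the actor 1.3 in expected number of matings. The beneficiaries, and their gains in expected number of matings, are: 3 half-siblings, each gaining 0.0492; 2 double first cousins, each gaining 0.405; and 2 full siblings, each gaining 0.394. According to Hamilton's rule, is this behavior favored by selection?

Hamilton's rule: the trait is favored when the sum of r·B over every recipient exceeds the actor's cost C.
r to a half-sibling = 0.25 (half-sibs share one parent — one path of length 2: r = (1/2)^2 = 1/4).
r to a double first cousin = 0.25 (double first cousins share both grandparent pairs — four paths of length 4: r = 4·(1/2)^4 = 1/4).
r to a full sibling = 0.5 (full sibs share both parents — two paths of length 2: r = 2·(1/2)^2 = 1/2).
Summing one r·B term per recipient: 3·0.25·0.0492 + 2·0.25·0.405 + 2·0.5·0.394 = 0.6334.
0.6334 < 1.3: the indirect benefit is less than the cost.

No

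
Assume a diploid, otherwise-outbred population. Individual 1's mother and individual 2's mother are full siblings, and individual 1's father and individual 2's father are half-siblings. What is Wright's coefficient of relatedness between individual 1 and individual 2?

0.1875

Independent pedigree routes through distinct common ancestors add.
Individual 1 and individual 2 are related in two ways: first cousins through their mothers (r = 1/8) and half first cousins through their fathers (r = 1/16).
r = 1/8 + 1/16 = 0.1875.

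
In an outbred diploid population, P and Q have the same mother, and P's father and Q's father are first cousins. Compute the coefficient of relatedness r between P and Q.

0.28125

Independent pedigree routes through distinct common ancestors add.
P and Q are related in two ways: half-sibs through their shared mother (r = 1/4) and second cousins through their fathers (r = 1/32).
r = 1/4 + 1/32 = 9/32 = 0.28125.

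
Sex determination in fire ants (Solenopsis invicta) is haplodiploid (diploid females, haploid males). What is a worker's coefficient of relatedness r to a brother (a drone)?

Her haploid brother carries none of their father's genes and a random half of their mother's genome; that half matches the maternal half of her own genome with probability 1/2: r = 1/2 · 1/2 = 1/4.

0.25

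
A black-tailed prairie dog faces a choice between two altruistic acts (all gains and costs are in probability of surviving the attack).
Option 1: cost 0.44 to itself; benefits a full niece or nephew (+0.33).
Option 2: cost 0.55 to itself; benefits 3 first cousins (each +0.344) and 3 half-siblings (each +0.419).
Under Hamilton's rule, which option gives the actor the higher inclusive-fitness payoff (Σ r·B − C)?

Option 2

Option 1: r to a full niece or nephew = 0.25.
Option 1: Σ r·B − C = (1·0.25·0.33) − 0.44 = -0.3575.
Option 2: r to a first cousin = 0.125.
Option 2: r to a half-sibling = 0.25.
Option 2: Σ r·B − C = (3·0.125·0.344 + 3·0.25·0.419) − 0.55 = -0.10675.
Option 2 has the higher net inclusive-fitness payoff.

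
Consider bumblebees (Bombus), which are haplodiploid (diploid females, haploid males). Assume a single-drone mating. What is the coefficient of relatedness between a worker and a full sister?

Haplodiploid full sisters inherit their father's entire haploid genome identically (contributing 1/2) and on average half of their mother's contribution (1/2 · 1/2 = 1/4); r = 1/2 + 1/4 = 3/4.

0.75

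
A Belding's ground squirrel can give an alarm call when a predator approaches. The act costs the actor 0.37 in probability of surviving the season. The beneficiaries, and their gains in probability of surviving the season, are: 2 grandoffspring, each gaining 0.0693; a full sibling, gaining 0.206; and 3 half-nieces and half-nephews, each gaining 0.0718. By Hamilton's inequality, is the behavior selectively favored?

Hamilton's rule: the trait is favored when the sum of r·B over every recipient exceeds the actor's cost C.
r to a grandoffspring = 0.25 (two parent–offspring links: r = (1/2)^2 = 1/4).
r to a full sibling = 1/2 (full sibs share both parents — two paths of length 2: r = 2·(1/2)^2 = 1/2).
r to a half-niece or half-nephew = 0.125 (half-aunt/uncle↔niece/nephew: one path of length 3: r = (1/2)^3 = 1/8).
Summing one r·B term per recipient: 2·0.25·0.0693 + 1·0.5·0.206 + 3·0.125·0.0718 = 0.164575.
0.164575 < 0.37: the indirect benefit is less than the cost.

No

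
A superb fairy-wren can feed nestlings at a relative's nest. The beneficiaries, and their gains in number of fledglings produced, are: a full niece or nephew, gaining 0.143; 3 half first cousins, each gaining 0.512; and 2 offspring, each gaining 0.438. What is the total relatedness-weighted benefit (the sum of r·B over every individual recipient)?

r to a full niece or nephew = 1/4 (full aunt/uncle↔niece/nephew: two paths of length 3 through the shared grandparent pair: r = 2·(1/2)^3 = 1/4).
r to a half first cousin = 0.0625 (half first cousins share one grandparent — one path of length 4: r = (1/2)^4 = 1/16).
r to an offspring = 0.5 (one parent–offspring link: r = (1/2)^1 = 1/2).
Summing one r·B term per recipient: 1·0.25·0.143 + 3·0.0625·0.512 + 2·0.5·0.438 = 0.56975.

0.56975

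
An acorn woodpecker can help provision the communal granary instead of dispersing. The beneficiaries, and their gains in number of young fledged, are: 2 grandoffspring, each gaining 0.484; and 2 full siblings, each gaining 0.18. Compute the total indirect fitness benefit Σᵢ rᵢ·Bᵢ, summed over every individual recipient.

0.422

r to a grandoffspring = 0.25 (two parent–offspring links: r = (1/2)^2 = 1/4).
r to a full sibling = 1/2 (full sibs share both parents — two paths of length 2: r = 2·(1/2)^2 = 1/2).
Summing one r·B term per recipient: 2·0.25·0.484 + 2·0.5·0.18 = 0.422.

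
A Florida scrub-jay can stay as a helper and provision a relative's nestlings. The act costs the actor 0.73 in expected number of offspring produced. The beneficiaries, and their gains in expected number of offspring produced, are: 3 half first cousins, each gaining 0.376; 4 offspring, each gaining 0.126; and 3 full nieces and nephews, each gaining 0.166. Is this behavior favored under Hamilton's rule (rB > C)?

Hamilton's rule: the trait is favored when the sum of r·B over every recipient exceeds the actor's cost C.
r to a half first cousin = 1/16 (half first cousins share one grandparent — one path of length 4: r = (1/2)^4 = 1/16).
r to an offspring = 0.5 (one parent–offspring link: r = (1/2)^1 = 1/2).
r to a full niece or nephew = 0.25 (full aunt/uncle↔niece/nephew: two paths of length 3 through the shared grandparent pair: r = 2·(1/2)^3 = 1/4).
Summing one r·B term per recipient: 3·0.0625·0.376 + 4·0.5·0.126 + 3·0.25·0.166 = 0.447.
0.447 < 0.73: the indirect benefit is less than the cost.

No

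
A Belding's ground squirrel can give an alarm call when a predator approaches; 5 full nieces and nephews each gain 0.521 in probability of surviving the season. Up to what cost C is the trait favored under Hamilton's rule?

r to a full niece or nephew = 1/4 (full aunt/uncle↔niece/nephew: two paths of length 3 through the shared grandparent pair: r = 2·(1/2)^3 = 1/4).
Hamilton's rule: n·r·B > C, so the trait is favored while C < n·r·B = 5·0.25·0.521 = 0.65125.

0.65125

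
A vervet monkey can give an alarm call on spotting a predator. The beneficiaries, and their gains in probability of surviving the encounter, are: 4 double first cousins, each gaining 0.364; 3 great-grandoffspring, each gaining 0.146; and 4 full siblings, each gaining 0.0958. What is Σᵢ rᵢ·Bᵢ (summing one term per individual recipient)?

r to a double first cousin = 0.25 (double first cousins share both grandparent pairs — four paths of length 4: r = 4·(1/2)^4 = 1/4).
r to a great-grandoffspring = 0.125 (three parent–offspring links: r = (1/2)^3 = 1/8).
r to a full sibling = 1/2 (full sibs share both parents — two paths of length 2: r = 2·(1/2)^2 = 1/2).
Summing one r·B term per recipient: 4·0.25·0.364 + 3·0.125·0.146 + 4·0.5·0.0958 = 0.61035.

0.61035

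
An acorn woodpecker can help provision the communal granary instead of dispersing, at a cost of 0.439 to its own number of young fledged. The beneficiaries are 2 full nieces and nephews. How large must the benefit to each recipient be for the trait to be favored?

r to a full niece or nephew = 0.25 (full aunt/uncle↔niece/nephew: two paths of length 3 through the shared grandparent pair: r = 2·(1/2)^3 = 1/4).
Hamilton's rule with n recipients of equal r: n·r·B > C, so B > C/(n·r) = 0.439/(2·0.25) = 0.878.

0.878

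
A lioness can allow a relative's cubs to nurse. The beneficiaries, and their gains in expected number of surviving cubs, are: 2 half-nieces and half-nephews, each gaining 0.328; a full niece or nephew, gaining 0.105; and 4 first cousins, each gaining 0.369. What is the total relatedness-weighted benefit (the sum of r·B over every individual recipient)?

r to a half-niece or half-nephew = 1/8 (half-aunt/uncle↔niece/nephew: one path of length 3: r = (1/2)^3 = 1/8).
r to a full niece or nephew = 0.25 (full aunt/uncle↔niece/nephew: two paths of length 3 through the shared grandparent pair: r = 2·(1/2)^3 = 1/4).
r to a first cousin = 1/8 (first cousins share one grandparent pair — two paths of length 4: r = 2·(1/2)^4 = 1/8).
Summing one r·B term per recipient: 2·0.125·0.328 + 1·0.25·0.105 + 4·0.125·0.369 = 0.29275.

0.29275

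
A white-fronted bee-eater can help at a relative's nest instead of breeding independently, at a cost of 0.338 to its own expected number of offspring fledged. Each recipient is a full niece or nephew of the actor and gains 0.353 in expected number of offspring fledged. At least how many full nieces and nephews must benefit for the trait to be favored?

4

r to a full niece or nephew = 1/4 (full aunt/uncle↔niece/nephew: two paths of length 3 through the shared grandparent pair: r = 2·(1/2)^3 = 1/4).
Hamilton's rule: n·r·B > C  ⇒  n > C/(r·B) = 0.338/(0.25·0.353) = 3.83.
The smallest integer exceeding 3.83 is 4.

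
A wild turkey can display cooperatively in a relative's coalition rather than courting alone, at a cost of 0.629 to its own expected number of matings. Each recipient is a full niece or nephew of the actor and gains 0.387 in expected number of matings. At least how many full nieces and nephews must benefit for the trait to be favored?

7

r to a full niece or nephew = 0.25 (full aunt/uncle↔niece/nephew: two paths of length 3 through the shared grandparent pair: r = 2·(1/2)^3 = 1/4).
Hamilton's rule: n·r·B > C  ⇒  n > C/(r·B) = 0.629/(0.25·0.387) = 6.501.
The smallest integer exceeding 6.501 is 7.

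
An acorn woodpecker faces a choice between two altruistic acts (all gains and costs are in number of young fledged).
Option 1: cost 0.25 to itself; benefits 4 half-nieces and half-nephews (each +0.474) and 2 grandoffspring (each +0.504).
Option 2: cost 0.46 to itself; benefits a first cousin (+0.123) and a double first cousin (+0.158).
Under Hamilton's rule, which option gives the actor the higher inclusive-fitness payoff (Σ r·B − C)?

Option 1

Option 1: r to a half-niece or half-nephew = 0.125.
Option 1: r to a grandoffspring = 0.25.
Option 1: Σ r·B − C = (4·0.125·0.474 + 2·0.25·0.504) − 0.25 = 0.239.
Option 2: r to a first cousin = 0.125.
Option 2: r to a double first cousin = 0.25.
Option 2: Σ r·B − C = (1·0.125·0.123 + 1·0.25·0.158) − 0.46 = -0.405125.
Option 1 has the higher net inclusive-fitness payoff.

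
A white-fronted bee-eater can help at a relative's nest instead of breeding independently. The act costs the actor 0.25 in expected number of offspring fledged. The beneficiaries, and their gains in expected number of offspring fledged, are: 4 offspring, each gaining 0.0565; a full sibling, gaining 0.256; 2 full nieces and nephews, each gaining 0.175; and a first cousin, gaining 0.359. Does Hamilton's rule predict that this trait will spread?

Yes

Hamilton's rule: the trait is favored when the sum of r·B over every recipient exceeds the actor's cost C.
r to an offspring = 0.5 (one parent–offspring link: r = (1/2)^1 = 1/2).
r to a full sibling = 0.5 (full sibs share both parents — two paths of length 2: r = 2·(1/2)^2 = 1/2).
r to a full niece or nephew = 0.25 (full aunt/uncle↔niece/nephew: two paths of length 3 through the shared grandparent pair: r = 2·(1/2)^3 = 1/4).
r to a first cousin = 0.125 (first cousins share one grandparent pair — two paths of length 4: r = 2·(1/2)^4 = 1/8).
Summing one r·B term per recipient: 4·0.5·0.0565 + 1·0.5·0.256 + 2·0.25·0.175 + 1·0.125·0.359 = 0.373375.
0.373375 > 0.25: the indirect benefit exceeds the cost.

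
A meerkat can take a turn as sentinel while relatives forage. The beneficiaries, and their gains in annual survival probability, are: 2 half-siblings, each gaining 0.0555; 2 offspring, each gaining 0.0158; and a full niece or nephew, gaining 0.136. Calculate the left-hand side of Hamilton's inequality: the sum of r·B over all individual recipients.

0.07755

r to a half-sibling = 0.25 (half-sibs share one parent — one path of length 2: r = (1/2)^2 = 1/4).
r to an offspring = 1/2 (one parent–offspring link: r = (1/2)^1 = 1/2).
r to a full niece or nephew = 0.25 (full aunt/uncle↔niece/nephew: two paths of length 3 through the shared grandparent pair: r = 2·(1/2)^3 = 1/4).
Summing one r·B term per recipient: 2·0.25·0.0555 + 2·0.5·0.0158 + 1·0.25·0.136 = 0.07755.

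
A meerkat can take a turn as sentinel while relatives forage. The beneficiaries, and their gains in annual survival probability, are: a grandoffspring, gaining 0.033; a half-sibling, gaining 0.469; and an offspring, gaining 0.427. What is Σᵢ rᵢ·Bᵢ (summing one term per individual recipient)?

0.339

r to a grandoffspring = 1/4 (two parent–offspring links: r = (1/2)^2 = 1/4).
r to a half-sibling = 1/4 (half-sibs share one parent — one path of length 2: r = (1/2)^2 = 1/4).
r to an offspring = 1/2 (one parent–offspring link: r = (1/2)^1 = 1/2).
Summing one r·B term per recipient: 1·0.25·0.033 + 1·0.25·0.469 + 1·0.5·0.427 = 0.339.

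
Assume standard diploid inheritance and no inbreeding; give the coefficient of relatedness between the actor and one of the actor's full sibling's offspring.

Each parent–offspring link contributes a factor of 1/2, and independent paths through distinct common ancestors add.
Full aunt/uncle↔niece/nephew: two paths of length 3 through the shared grandparent pair: r = 2·(1/2)^3 = 1/4.

0.25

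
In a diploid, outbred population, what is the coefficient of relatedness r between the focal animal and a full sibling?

Each parent–offspring link contributes a factor of 1/2, and independent paths through distinct common ancestors add.
Full sibs share both parents — two paths of length 2: r = 2·(1/2)^2 = 1/2.

0.5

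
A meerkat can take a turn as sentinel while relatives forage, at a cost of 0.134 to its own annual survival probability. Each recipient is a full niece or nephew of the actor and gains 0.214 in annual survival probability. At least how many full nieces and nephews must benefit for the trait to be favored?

3

r to a full niece or nephew = 0.25 (full aunt/uncle↔niece/nephew: two paths of length 3 through the shared grandparent pair: r = 2·(1/2)^3 = 1/4).
Hamilton's rule: n·r·B > C  ⇒  n > C/(r·B) = 0.134/(0.25·0.214) = 2.505.
The smallest integer exceeding 2.505 is 3.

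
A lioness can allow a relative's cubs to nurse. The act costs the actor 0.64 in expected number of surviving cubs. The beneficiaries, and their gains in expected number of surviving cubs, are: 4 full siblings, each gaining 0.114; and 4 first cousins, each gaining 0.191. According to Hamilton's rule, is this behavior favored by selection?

Hamilton's rule: the trait is favored when the sum of r·B over every recipient exceeds the actor's cost C.
r to a full sibling = 0.5 (full sibs share both parents — two paths of length 2: r = 2·(1/2)^2 = 1/2).
r to a first cousin = 1/8 (first cousins share one grandparent pair — two paths of length 4: r = 2·(1/2)^4 = 1/8).
Summing one r·B term per recipient: 4·0.5·0.114 + 4·0.125·0.191 = 0.3235.
0.3235 < 0.64: the indirect benefit is less than the cost.

No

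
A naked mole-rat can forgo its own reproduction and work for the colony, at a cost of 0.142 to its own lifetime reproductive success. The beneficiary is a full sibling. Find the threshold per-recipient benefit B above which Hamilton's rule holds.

0.284

r to a full sibling = 1/2 (full sibs share both parents — two paths of length 2: r = 2·(1/2)^2 = 1/2).
Hamilton's rule with n recipients of equal r: n·r·B > C, so B > C/(n·r) = 0.142/(1·0.5) = 0.284.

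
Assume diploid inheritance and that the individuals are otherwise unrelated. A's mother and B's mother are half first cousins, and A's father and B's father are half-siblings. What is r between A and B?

With two independent routes of shared ancestry, r is the sum of the two contributions.
A and B are related in two ways: half second cousins through their mothers (r = 1/64) and half first cousins through their fathers (r = 1/16).
r = 1/64 + 1/16 = 0.078125.

0.078125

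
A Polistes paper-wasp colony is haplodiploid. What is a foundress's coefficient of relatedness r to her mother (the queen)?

0.5

One meiotic link between diploid queen and diploid daughter: r = 1/2.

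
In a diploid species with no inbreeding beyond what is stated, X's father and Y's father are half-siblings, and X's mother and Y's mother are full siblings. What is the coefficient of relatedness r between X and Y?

0.1875

Relatedness sums over independent paths through distinct common ancestors.
X and Y are related in two ways: half first cousins through their fathers (r = 1/16) and first cousins through their mothers (r = 1/8).
r = 1/16 + 1/8 = 3/16 = 0.1875.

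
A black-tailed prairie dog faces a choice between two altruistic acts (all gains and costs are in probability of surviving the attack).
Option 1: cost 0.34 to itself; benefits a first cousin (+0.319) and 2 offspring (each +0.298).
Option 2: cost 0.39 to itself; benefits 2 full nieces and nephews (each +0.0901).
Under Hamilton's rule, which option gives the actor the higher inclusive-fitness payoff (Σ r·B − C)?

Option 1: r to a first cousin = 0.125.
Option 1: r to an offspring = 0.5.
Option 1: Σ r·B − C = (1·0.125·0.319 + 2·0.5·0.298) − 0.34 = -0.002125.
Option 2: r to a full niece or nephew = 0.25.
Option 2: Σ r·B − C = (2·0.25·0.0901) − 0.39 = -0.34495.
Option 1 has the higher net inclusive-fitness payoff.

Option 1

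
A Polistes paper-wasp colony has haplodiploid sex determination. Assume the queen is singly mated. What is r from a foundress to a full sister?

0.75

Haplodiploid full sisters inherit their father's entire haploid genome identically (contributing 1/2) and on average half of their mother's contribution (1/2 · 1/2 = 1/4); r = 1/2 + 1/4 = 3/4.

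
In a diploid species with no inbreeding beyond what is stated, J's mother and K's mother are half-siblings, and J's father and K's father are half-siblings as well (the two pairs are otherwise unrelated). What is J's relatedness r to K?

0.125

Relatedness sums over independent paths through distinct common ancestors.
J and K are related in two ways: half first cousins through their mothers (r = 1/16) and half first cousins through their fathers (r = 1/16).
r = 1/16 + 1/16 = 1/8 = 0.125.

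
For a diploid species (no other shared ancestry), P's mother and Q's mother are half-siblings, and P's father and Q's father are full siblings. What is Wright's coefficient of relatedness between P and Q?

0.1875

With two independent routes of shared ancestry, r is the sum of the two contributions.
P and Q are related in two ways: half first cousins through their mothers (r = 1/16) and first cousins through their fathers (r = 1/8).
r = 1/16 + 1/8 = 3/16 = 0.1875.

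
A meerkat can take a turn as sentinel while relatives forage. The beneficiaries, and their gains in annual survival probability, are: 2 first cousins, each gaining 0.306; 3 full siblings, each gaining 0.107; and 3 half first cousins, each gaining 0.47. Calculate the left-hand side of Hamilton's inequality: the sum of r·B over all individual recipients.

0.325125

r to a first cousin = 0.125 (first cousins share one grandparent pair — two paths of length 4: r = 2·(1/2)^4 = 1/8).
r to a full sibling = 1/2 (full sibs share both parents — two paths of length 2: r = 2·(1/2)^2 = 1/2).
r to a half first cousin = 0.0625 (half first cousins share one grandparent — one path of length 4: r = (1/2)^4 = 1/16).
Summing one r·B term per recipient: 2·0.125·0.306 + 3·0.5·0.107 + 3·0.0625·0.47 = 0.325125.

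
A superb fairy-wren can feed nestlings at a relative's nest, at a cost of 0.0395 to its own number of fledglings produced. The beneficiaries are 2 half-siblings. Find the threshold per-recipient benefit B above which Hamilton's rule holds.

0.079

r to a half-sibling = 0.25 (half-sibs share one parent — one path of length 2: r = (1/2)^2 = 1/4).
Hamilton's rule with n recipients of equal r: n·r·B > C, so B > C/(n·r) = 0.0395/(2·0.25) = 0.079.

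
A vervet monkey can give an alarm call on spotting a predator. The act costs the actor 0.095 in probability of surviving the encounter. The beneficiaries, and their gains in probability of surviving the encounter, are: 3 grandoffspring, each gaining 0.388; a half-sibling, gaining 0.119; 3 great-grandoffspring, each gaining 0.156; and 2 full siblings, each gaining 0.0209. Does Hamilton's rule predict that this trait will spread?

Hamilton's rule: the trait is favored when the sum of r·B over every recipient exceeds the actor's cost C.
r to a grandoffspring = 0.25 (two parent–offspring links: r = (1/2)^2 = 1/4).
r to a half-sibling = 1/4 (half-sibs share one parent — one path of length 2: r = (1/2)^2 = 1/4).
r to a great-grandoffspring = 1/8 (three parent–offspring links: r = (1/2)^3 = 1/8).
r to a full sibling = 0.5 (full sibs share both parents — two paths of length 2: r = 2·(1/2)^2 = 1/2).
Summing one r·B term per recipient: 3·0.25·0.388 + 1·0.25·0.119 + 3·0.125·0.156 + 2·0.5·0.0209 = 0.40015.
0.40015 > 0.095: the indirect benefit exceeds the cost.

Yes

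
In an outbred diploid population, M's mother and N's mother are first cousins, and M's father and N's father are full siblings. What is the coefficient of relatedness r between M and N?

0.15625

Independent pedigree routes through distinct common ancestors add.
M and N are related in two ways: second cousins through their mothers (r = 1/32) and first cousins through their fathers (r = 1/8).
r = 1/32 + 1/8 = 0.15625.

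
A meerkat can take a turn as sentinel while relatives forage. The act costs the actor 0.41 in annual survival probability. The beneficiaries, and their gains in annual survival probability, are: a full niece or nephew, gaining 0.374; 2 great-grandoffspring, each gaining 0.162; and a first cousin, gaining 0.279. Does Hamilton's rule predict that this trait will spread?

Hamilton's rule: the trait is favored when the sum of r·B over every recipient exceeds the actor's cost C.
r to a full niece or nephew = 0.25 (full aunt/uncle↔niece/nephew: two paths of length 3 through the shared grandparent pair: r = 2·(1/2)^3 = 1/4).
r to a great-grandoffspring = 1/8 (three parent–offspring links: r = (1/2)^3 = 1/8).
r to a first cousin = 1/8 (first cousins share one grandparent pair — two paths of length 4: r = 2·(1/2)^4 = 1/8).
Summing one r·B term per recipient: 1·0.25·0.374 + 2·0.125·0.162 + 1·0.125·0.279 = 0.168875.
0.168875 < 0.41: the indirect benefit is less than the cost.

No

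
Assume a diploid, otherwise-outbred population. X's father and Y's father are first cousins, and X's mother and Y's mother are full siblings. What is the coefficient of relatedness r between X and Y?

0.15625

Independent pedigree routes through distinct common ancestors add.
X and Y are related in two ways: second cousins through their fathers (r = 1/32) and first cousins through their mothers (r = 1/8).
r = 1/32 + 1/8 = 5/32 = 0.15625.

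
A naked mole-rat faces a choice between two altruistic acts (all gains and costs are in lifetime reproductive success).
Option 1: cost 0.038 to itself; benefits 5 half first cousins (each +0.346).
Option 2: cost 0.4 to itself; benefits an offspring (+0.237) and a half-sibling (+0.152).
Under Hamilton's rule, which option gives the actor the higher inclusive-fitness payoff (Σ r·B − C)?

Option 1

Option 1: r to a half first cousin = 0.0625.
Option 1: Σ r·B − C = (5·0.0625·0.346) − 0.038 = 0.070125.
Option 2: r to an offspring = 0.5.
Option 2: r to a half-sibling = 0.25.
Option 2: Σ r·B − C = (1·0.5·0.237 + 1·0.25·0.152) − 0.4 = -0.2435.
Option 1 has the higher net inclusive-fitness payoff.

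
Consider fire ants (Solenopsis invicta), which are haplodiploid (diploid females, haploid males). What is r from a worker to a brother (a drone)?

Her haploid brother carries none of their father's genes and a random half of their mother's genome; that half matches the maternal half of her own genome with probability 1/2: r = 1/2 · 1/2 = 1/4.

0.25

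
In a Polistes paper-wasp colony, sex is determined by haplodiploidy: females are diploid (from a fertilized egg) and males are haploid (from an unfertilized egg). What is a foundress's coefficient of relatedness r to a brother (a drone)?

0.25

Her haploid brother carries none of their father's genes and a random half of their mother's genome; that half matches the maternal half of her own genome with probability 1/2: r = 1/2 · 1/2 = 1/4.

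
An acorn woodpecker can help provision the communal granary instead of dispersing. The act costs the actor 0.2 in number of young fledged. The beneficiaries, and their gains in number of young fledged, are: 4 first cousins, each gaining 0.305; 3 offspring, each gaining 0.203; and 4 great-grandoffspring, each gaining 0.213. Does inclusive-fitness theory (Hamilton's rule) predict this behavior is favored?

Yes

Hamilton's rule: the trait is favored when the sum of r·B over every recipient exceeds the actor's cost C.
r to a first cousin = 1/8 (first cousins share one grandparent pair — two paths of length 4: r = 2·(1/2)^4 = 1/8).
r to an offspring = 1/2 (one parent–offspring link: r = (1/2)^1 = 1/2).
r to a great-grandoffspring = 1/8 (three parent–offspring links: r = (1/2)^3 = 1/8).
Summing one r·B term per recipient: 4·0.125·0.305 + 3·0.5·0.203 + 4·0.125·0.213 = 0.5635.
0.5635 > 0.2: the indirect benefit exceeds the cost.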